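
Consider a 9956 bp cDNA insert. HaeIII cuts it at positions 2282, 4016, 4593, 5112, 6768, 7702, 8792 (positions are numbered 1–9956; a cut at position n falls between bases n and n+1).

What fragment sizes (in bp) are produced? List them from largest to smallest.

2282, 1734, 1656, 1164, 1090, 934, 577, 519 bp

Linear molecule, 7 cuts → 8 fragments:
  2282 − 0 = 2282 bp
  4016 − 2282 = 1734 bp
  4593 − 4016 = 577 bp
  5112 − 4593 = 519 bp
  6768 − 5112 = 1656 bp
  7702 − 6768 = 934 bp
  8792 − 7702 = 1090 bp
  9956 − 8792 = 1164 bp
Sorted largest to smallest: 2282, 1734, 1656, 1164, 1090, 934, 577, 519 bp.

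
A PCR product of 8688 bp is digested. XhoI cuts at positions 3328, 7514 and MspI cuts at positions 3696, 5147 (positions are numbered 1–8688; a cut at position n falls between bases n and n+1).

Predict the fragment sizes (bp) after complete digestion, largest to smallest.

3328, 2367, 1451, 1174, 368 bp

Combined cut positions (sorted): 3328, 3696, 5147, 7514.
Linear molecule, 4 cuts → 5 fragments:
  3328 − 0 = 3328 bp
  3696 − 3328 = 368 bp
  5147 − 3696 = 1451 bp
  7514 − 5147 = 2367 bp
  8688 − 7514 = 1174 bp
Sorted largest to smallest: 3328, 2367, 1451, 1174, 368 bp.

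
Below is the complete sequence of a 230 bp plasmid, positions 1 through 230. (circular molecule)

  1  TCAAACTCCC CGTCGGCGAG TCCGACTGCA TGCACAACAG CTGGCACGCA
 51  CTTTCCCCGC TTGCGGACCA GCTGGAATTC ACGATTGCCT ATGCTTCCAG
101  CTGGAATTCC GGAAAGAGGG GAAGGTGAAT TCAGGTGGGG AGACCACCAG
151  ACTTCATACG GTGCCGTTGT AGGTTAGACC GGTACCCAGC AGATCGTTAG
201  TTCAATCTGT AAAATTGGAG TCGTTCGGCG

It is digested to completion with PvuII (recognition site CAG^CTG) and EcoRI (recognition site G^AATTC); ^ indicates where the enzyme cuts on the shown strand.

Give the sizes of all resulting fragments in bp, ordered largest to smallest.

143, 31, 25, 23, 4, 4 bp

PvuII sites (CAGCTG) start at positions 38, 69, 98.
PvuII cuts after base 3 of each site, so after positions 40, 71, 100.
EcoRI sites (GAATTC) start at positions 75, 104, 127.
EcoRI cuts after the first base of each site, so after positions 75, 104, 127.
Combined cut positions: 40, 71, 75, 100, 104, 127.
Circular molecule, 6 cuts → 6 fragments:
  41–71 → 31 bp
  72–75 → 4 bp
  76–100 → 25 bp
  101–104 → 4 bp
  105–127 → 23 bp
  128–230 then 1–40 → 103 + 40 = 143 bp
Sorted largest to smallest: 143, 31, 25, 23, 4, 4 bp.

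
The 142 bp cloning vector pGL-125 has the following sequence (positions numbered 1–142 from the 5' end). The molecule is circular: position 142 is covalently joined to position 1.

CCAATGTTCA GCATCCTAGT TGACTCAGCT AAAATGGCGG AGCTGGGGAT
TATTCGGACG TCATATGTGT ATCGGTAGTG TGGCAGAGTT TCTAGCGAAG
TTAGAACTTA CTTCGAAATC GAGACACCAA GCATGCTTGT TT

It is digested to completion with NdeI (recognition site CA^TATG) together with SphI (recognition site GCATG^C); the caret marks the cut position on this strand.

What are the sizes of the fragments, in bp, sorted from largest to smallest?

The NdeI site (CATATG) starts at position 62.
NdeI cuts after base 2 of each site, so after position 63.
The SphI site (GCATGC) starts at position 131.
SphI cuts after base 5 of each site (before the last base), so after position 135.
Combined cut positions: 63, 135.
Circular molecule, 2 cuts → 2 fragments:
  64–135 → 72 bp
  136–142 then 1–63 → 7 + 63 = 70 bp
Sorted largest to smallest: 72, 70 bp.

72, 70 bp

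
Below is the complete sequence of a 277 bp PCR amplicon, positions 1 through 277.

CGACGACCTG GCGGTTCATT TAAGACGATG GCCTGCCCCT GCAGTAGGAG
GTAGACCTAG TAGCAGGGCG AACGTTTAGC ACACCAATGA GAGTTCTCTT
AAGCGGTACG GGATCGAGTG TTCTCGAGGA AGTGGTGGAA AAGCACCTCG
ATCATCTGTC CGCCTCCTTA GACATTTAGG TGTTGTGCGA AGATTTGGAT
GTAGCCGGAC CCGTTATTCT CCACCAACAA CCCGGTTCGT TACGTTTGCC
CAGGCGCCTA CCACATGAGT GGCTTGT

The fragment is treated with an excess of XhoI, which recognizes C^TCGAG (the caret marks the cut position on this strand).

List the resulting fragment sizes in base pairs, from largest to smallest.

154, 123 bp

The XhoI site (CTCGAG) starts at position 123.
XhoI cuts after the first base of each site, so after position 123.
Linear molecule, 1 cut → 2 fragments:
  1–123 → 123 bp
  124–277 → 154 bp
Sorted largest to smallest: 154, 123 bp.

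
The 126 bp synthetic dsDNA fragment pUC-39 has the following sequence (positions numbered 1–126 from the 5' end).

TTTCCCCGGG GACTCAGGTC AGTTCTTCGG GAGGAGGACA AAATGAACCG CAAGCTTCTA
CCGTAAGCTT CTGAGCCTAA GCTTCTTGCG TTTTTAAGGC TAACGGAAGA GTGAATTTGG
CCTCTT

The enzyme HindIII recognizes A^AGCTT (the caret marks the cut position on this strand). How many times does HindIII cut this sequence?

3

AAGCTT occurs starting at positions 52, 65, 79.
HindIII cuts at 3 sites.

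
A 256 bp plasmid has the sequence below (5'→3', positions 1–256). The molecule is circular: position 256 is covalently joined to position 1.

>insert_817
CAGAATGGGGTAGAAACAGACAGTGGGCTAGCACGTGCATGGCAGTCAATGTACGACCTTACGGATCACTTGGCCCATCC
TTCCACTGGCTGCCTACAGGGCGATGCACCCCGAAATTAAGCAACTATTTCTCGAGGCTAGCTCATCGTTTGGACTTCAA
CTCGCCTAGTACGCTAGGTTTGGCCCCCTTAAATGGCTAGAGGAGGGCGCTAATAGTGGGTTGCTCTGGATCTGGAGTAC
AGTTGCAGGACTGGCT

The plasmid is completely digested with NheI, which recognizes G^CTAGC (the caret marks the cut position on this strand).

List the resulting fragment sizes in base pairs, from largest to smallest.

146, 110 bp

NheI sites (GCTAGC) start at positions 27, 137.
NheI cuts after the first base of each site, so after positions 27, 137.
Circular molecule, 2 cuts → 2 fragments:
  28–137 → 110 bp
  138–256 then 1–27 → 119 + 27 = 146 bp
Sorted largest to smallest: 146, 110 bp.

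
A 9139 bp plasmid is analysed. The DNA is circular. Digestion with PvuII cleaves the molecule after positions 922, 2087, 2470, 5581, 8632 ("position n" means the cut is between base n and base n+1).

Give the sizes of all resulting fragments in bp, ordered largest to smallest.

Circular molecule, 5 cuts → 5 fragments:
  2087 − 922 = 1165 bp
  2470 − 2087 = 383 bp
  5581 − 2470 = 3111 bp
  8632 − 5581 = 3051 bp
  wrap: 9139 − 8632 + 922 = 1429 bp
Sorted largest to smallest: 3111, 3051, 1429, 1165, 383 bp.

3111, 3051, 1429, 1165, 383 bp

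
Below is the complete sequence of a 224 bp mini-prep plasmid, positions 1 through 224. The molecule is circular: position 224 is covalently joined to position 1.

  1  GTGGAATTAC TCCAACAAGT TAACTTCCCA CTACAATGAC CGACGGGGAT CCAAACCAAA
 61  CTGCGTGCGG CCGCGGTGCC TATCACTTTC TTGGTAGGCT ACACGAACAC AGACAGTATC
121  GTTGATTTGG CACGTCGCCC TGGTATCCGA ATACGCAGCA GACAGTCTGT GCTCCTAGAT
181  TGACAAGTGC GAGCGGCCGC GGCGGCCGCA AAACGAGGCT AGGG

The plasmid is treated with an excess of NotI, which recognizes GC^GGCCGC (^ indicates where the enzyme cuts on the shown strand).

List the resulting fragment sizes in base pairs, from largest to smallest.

126, 89, 9 bp

NotI sites (GCGGCCGC) start at positions 67, 193, 202.
NotI cuts after base 2 of each site, so after positions 68, 194, 203.
Circular molecule, 3 cuts → 3 fragments:
  69–194 → 126 bp
  195–203 → 9 bp
  204–224 then 1–68 → 21 + 68 = 89 bp
Sorted largest to smallest: 126, 89, 9 bp.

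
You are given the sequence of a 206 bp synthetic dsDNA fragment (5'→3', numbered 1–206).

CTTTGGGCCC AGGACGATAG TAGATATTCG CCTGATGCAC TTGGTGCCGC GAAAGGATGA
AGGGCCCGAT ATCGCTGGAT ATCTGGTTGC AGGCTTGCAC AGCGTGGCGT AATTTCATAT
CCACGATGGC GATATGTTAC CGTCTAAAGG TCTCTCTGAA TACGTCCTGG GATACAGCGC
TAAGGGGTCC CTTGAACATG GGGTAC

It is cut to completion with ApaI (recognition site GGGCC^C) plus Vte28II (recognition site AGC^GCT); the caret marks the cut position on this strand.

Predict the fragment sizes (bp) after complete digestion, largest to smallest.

ApaI sites (GGGCCC) start at positions 5, 62.
ApaI cuts after base 5 of each site (before the last base), so after positions 9, 66.
The Vte28II site (AGCGCT) starts at position 176.
Vte28II cuts after base 3 of each site, so after position 178.
Combined cut positions: 9, 66, 178.
Linear molecule, 3 cuts → 4 fragments:
  1–9 → 9 bp
  10–66 → 57 bp
  67–178 → 112 bp
  179–206 → 28 bp
Sorted largest to smallest: 112, 57, 28, 9 bp.

112, 57, 28, 9 bp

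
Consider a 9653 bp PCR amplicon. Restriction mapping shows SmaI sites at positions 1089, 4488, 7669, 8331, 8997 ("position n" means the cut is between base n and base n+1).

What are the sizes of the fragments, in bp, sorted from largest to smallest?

3399, 3181, 1089, 666, 662, 656 bp

Linear molecule, 5 cuts → 6 fragments:
  1089 − 0 = 1089 bp
  4488 − 1089 = 3399 bp
  7669 − 4488 = 3181 bp
  8331 − 7669 = 662 bp
  8997 − 8331 = 666 bp
  9653 − 8997 = 656 bp
Sorted largest to smallest: 3399, 3181, 1089, 666, 662, 656 bp.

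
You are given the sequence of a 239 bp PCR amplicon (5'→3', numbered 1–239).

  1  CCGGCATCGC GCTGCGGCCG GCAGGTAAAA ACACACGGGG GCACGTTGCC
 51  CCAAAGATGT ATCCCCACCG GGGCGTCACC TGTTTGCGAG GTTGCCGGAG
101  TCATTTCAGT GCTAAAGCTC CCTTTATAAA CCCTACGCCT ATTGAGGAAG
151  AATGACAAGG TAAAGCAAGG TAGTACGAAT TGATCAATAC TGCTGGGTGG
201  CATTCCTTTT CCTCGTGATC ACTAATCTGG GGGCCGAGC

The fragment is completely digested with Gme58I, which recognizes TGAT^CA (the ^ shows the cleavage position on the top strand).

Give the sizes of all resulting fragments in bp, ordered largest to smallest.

Gme58I sites (TGATCA) start at positions 181, 216.
Gme58I cuts after base 4 of each site, so after positions 184, 219.
Linear molecule, 2 cuts → 3 fragments:
  1–184 → 184 bp
  185–219 → 35 bp
  220–239 → 20 bp
Sorted largest to smallest: 184, 35, 20 bp.

184, 35, 20 bp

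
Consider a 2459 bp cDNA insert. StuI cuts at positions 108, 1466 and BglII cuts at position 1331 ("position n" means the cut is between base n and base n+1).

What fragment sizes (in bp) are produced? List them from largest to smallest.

1223, 993, 135, 108 bp

Combined cut positions (sorted): 108, 1331, 1466.
Linear molecule, 3 cuts → 4 fragments:
  108 − 0 = 108 bp
  1331 − 108 = 1223 bp
  1466 − 1331 = 135 bp
  2459 − 1466 = 993 bp
Sorted largest to smallest: 1223, 993, 135, 108 bp.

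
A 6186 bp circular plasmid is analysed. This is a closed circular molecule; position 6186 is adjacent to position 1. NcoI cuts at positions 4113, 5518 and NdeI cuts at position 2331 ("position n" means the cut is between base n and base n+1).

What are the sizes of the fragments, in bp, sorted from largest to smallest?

Combined cut positions (sorted): 2331, 4113, 5518.
Circular molecule, 3 cuts → 3 fragments:
  4113 − 2331 = 1782 bp
  5518 − 4113 = 1405 bp
  wrap: 6186 − 5518 + 2331 = 2999 bp
Sorted largest to smallest: 2999, 1782, 1405 bp.

2999, 1782, 1405 bp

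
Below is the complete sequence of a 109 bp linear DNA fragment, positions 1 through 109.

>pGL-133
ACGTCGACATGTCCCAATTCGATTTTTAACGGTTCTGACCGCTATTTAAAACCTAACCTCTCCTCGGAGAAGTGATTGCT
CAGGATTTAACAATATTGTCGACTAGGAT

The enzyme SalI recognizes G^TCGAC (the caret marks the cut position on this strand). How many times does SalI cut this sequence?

2

GTCGAC occurs starting at positions 3, 98.
SalI cuts at 2 sites.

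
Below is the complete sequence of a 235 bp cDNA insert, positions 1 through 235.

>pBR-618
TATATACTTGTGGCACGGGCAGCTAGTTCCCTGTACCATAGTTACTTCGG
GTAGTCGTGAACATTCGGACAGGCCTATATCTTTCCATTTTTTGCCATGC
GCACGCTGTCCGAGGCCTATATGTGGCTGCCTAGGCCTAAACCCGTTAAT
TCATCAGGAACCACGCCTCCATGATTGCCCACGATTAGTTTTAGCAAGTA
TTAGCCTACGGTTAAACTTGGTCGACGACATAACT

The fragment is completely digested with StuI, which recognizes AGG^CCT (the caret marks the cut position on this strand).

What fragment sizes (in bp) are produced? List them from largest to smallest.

StuI sites (AGGCCT) start at positions 71, 113, 133.
StuI cuts after base 3 of each site, so after positions 73, 115, 135.
Linear molecule, 3 cuts → 4 fragments:
  1–73 → 73 bp
  74–115 → 42 bp
  116–135 → 20 bp
  136–235 → 100 bp
Sorted largest to smallest: 100, 73, 42, 20 bp.

100, 73, 42, 20 bp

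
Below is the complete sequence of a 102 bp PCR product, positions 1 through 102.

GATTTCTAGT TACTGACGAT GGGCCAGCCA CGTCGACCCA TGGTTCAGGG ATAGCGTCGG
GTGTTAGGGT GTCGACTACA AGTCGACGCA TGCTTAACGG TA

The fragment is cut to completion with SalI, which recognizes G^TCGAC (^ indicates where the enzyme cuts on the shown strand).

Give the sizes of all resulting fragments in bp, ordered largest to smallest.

39, 32, 20, 11 bp

SalI sites (GTCGAC) start at positions 32, 71, 82.
SalI cuts after the first base of each site, so after positions 32, 71, 82.
Linear molecule, 3 cuts → 4 fragments:
  1–32 → 32 bp
  33–71 → 39 bp
  72–82 → 11 bp
  83–102 → 20 bp
Sorted largest to smallest: 39, 32, 20, 11 bp.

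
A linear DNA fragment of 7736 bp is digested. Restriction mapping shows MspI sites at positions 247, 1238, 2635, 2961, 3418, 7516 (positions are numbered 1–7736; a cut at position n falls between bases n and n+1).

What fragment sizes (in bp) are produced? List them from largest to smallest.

Linear molecule, 6 cuts → 7 fragments:
  247 − 0 = 247 bp
  1238 − 247 = 991 bp
  2635 − 1238 = 1397 bp
  2961 − 2635 = 326 bp
  3418 − 2961 = 457 bp
  7516 − 3418 = 4098 bp
  7736 − 7516 = 220 bp
Sorted largest to smallest: 4098, 1397, 991, 457, 326, 247, 220 bp.

4098, 1397, 991, 457, 326, 247, 220 bp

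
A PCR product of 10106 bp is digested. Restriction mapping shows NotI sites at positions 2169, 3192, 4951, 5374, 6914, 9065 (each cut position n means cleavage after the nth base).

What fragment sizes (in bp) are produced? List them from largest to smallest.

2169, 2151, 1759, 1540, 1041, 1023, 423 bp

Linear molecule, 6 cuts → 7 fragments:
  2169 − 0 = 2169 bp
  3192 − 2169 = 1023 bp
  4951 − 3192 = 1759 bp
  5374 − 4951 = 423 bp
  6914 − 5374 = 1540 bp
  9065 − 6914 = 2151 bp
  10106 − 9065 = 1041 bp
Sorted largest to smallest: 2169, 2151, 1759, 1540, 1041, 1023, 423 bp.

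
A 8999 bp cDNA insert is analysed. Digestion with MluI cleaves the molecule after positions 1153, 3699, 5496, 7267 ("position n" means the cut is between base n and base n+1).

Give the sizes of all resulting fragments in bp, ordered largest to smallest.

2546, 1797, 1771, 1732, 1153 bp

Linear molecule, 4 cuts → 5 fragments:
  1153 − 0 = 1153 bp
  3699 − 1153 = 2546 bp
  5496 − 3699 = 1797 bp
  7267 − 5496 = 1771 bp
  8999 − 7267 = 1732 bp
Sorted largest to smallest: 2546, 1797, 1771, 1732, 1153 bp.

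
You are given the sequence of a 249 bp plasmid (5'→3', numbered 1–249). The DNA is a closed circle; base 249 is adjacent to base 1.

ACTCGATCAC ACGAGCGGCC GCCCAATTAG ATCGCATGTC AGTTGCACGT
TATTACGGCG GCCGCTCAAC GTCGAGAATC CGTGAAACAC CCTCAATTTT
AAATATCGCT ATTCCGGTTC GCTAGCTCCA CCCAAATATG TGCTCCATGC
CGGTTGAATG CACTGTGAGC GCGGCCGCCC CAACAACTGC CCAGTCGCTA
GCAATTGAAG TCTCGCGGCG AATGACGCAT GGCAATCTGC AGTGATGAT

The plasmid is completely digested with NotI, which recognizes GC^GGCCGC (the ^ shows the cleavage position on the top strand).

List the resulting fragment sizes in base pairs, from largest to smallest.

NotI sites (GCGGCCGC) start at positions 15, 58, 171.
NotI cuts after base 2 of each site, so after positions 16, 59, 172.
Circular molecule, 3 cuts → 3 fragments:
  17–59 → 43 bp
  60–172 → 113 bp
  173–249 then 1–16 → 77 + 16 = 93 bp
Sorted largest to smallest: 113, 93, 43 bp.

113, 93, 43 bp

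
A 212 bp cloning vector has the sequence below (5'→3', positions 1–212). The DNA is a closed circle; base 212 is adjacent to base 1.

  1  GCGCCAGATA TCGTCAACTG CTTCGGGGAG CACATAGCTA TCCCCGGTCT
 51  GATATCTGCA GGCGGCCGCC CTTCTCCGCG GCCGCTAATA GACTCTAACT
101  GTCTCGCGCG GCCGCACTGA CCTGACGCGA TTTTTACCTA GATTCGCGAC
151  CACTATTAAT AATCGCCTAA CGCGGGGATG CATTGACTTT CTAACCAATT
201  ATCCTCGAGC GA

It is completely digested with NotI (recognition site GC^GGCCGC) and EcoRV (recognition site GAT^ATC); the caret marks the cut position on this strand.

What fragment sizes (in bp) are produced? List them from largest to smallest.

NotI sites (GCGGCCGC) start at positions 62, 78, 108.
NotI cuts after base 2 of each site, so after positions 63, 79, 109.
EcoRV sites (GATATC) start at positions 7, 51.
EcoRV cuts after base 3 of each site, so after positions 9, 53.
Combined cut positions: 9, 53, 63, 79, 109.
Circular molecule, 5 cuts → 5 fragments:
  10–53 → 44 bp
  54–63 → 10 bp
  64–79 → 16 bp
  80–109 → 30 bp
  110–212 then 1–9 → 103 + 9 = 112 bp
Sorted largest to smallest: 112, 44, 30, 16, 10 bp.

112, 44, 30, 16, 10 bp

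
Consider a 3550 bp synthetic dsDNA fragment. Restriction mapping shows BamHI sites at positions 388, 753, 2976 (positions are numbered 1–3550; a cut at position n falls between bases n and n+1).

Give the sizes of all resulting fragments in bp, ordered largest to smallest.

2223, 574, 388, 365 bp

Linear molecule, 3 cuts → 4 fragments:
  388 − 0 = 388 bp
  753 − 388 = 365 bp
  2976 − 753 = 2223 bp
  3550 − 2976 = 574 bp
Sorted largest to smallest: 2223, 574, 388, 365 bp.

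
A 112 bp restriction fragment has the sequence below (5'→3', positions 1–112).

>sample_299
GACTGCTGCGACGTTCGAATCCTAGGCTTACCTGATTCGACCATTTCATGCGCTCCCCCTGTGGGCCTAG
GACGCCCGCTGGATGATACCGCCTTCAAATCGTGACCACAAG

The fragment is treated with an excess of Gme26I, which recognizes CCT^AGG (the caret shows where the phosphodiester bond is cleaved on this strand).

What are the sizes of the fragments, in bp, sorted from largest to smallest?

Gme26I sites (CCTAGG) start at positions 21, 66.
Gme26I cuts after base 3 of each site, so after positions 23, 68.
Linear molecule, 2 cuts → 3 fragments:
  1–23 → 23 bp
  24–68 → 45 bp
  69–112 → 44 bp
Sorted largest to smallest: 45, 44, 23 bp.

45, 44, 23 bp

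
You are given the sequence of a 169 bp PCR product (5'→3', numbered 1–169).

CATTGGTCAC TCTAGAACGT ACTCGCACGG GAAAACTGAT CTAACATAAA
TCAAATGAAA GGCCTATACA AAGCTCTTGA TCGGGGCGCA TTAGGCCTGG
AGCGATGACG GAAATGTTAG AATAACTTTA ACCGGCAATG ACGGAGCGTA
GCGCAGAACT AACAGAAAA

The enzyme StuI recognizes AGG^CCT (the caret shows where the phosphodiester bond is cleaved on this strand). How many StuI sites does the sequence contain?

2

AGGCCT occurs starting at positions 60, 93.
StuI cuts at 2 sites.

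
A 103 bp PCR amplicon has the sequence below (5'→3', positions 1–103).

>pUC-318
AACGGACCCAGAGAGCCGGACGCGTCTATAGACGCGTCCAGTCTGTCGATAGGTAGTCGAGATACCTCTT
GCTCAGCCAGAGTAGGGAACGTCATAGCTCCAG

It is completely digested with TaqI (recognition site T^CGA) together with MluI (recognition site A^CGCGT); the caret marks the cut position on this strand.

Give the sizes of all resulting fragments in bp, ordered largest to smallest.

TaqI sites (TCGA) start at positions 46, 57.
TaqI cuts after the first base of each site, so after positions 46, 57.
MluI sites (ACGCGT) start at positions 20, 32.
MluI cuts after the first base of each site, so after positions 20, 32.
Combined cut positions: 20, 32, 46, 57.
Linear molecule, 4 cuts → 5 fragments:
  1–20 → 20 bp
  21–32 → 12 bp
  33–46 → 14 bp
  47–57 → 11 bp
  58–103 → 46 bp
Sorted largest to smallest: 46, 20, 14, 12, 11 bp.

46, 20, 14, 12, 11 bp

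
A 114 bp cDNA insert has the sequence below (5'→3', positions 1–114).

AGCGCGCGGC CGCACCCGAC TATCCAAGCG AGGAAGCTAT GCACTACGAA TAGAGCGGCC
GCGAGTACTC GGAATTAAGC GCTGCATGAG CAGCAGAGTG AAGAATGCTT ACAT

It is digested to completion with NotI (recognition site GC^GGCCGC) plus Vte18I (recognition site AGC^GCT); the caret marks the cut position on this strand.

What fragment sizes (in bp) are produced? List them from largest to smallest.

49, 34, 24, 7 bp

NotI sites (GCGGCCGC) start at positions 6, 55.
NotI cuts after base 2 of each site, so after positions 7, 56.
The Vte18I site (AGCGCT) starts at position 78.
Vte18I cuts after base 3 of each site, so after position 80.
Combined cut positions: 7, 56, 80.
Linear molecule, 3 cuts → 4 fragments:
  1–7 → 7 bp
  8–56 → 49 bp
  57–80 → 24 bp
  81–114 → 34 bp
Sorted largest to smallest: 49, 34, 24, 7 bp.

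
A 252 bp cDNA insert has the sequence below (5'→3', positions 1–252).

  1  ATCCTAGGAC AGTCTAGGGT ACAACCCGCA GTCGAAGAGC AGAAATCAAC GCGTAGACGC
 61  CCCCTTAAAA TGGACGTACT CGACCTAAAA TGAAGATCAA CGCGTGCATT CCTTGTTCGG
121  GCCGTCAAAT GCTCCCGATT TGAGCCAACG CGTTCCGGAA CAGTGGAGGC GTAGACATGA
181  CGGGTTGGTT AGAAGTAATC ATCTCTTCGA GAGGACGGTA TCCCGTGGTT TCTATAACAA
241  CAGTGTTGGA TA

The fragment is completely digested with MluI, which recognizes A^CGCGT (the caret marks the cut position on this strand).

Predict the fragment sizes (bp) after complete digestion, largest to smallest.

104, 51, 49, 48 bp

MluI sites (ACGCGT) start at positions 49, 100, 148.
MluI cuts after the first base of each site, so after positions 49, 100, 148.
Linear molecule, 3 cuts → 4 fragments:
  1–49 → 49 bp
  50–100 → 51 bp
  101–148 → 48 bp
  149–252 → 104 bp
Sorted largest to smallest: 104, 51, 49, 48 bp.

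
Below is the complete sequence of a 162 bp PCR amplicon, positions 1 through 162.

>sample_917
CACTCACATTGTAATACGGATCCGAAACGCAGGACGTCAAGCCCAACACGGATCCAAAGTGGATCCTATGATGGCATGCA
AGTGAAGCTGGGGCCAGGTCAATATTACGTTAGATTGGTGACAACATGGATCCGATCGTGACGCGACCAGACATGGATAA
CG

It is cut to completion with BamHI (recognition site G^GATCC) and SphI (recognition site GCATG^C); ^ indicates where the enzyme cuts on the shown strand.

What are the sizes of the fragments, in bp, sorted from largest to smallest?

BamHI sites (GGATCC) start at positions 18, 50, 61, 128.
BamHI cuts after the first base of each site, so after positions 18, 50, 61, 128.
The SphI site (GCATGC) starts at position 74.
SphI cuts after base 5 of each site (before the last base), so after position 78.
Combined cut positions: 18, 50, 61, 78, 128.
Linear molecule, 5 cuts → 6 fragments:
  1–18 → 18 bp
  19–50 → 32 bp
  51–61 → 11 bp
  62–78 → 17 bp
  79–128 → 50 bp
  129–162 → 34 bp
Sorted largest to smallest: 50, 34, 32, 18, 17, 11 bp.

50, 34, 32, 18, 17, 11 bp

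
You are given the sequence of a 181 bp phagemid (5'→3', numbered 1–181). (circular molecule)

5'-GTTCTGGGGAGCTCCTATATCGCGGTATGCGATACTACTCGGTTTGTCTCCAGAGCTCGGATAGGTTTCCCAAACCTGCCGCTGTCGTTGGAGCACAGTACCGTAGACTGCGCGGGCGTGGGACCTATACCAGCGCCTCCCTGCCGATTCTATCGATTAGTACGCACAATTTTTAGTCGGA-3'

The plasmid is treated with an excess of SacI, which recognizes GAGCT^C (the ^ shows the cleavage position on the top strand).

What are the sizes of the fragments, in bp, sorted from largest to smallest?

137, 44 bp

SacI sites (GAGCTC) start at positions 9, 53.
SacI cuts after base 5 of each site (before the last base), so after positions 13, 57.
Circular molecule, 2 cuts → 2 fragments:
  14–57 → 44 bp
  58–181 then 1–13 → 124 + 13 = 137 bp
Sorted largest to smallest: 137, 44 bp.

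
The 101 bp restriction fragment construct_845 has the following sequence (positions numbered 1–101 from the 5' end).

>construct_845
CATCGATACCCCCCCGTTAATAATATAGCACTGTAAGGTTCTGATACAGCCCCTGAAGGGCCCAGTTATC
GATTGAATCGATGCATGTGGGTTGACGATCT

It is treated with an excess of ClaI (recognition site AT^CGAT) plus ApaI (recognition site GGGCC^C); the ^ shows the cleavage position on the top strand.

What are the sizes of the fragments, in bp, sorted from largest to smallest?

ClaI sites (ATCGAT) start at positions 2, 68, 77.
ClaI cuts after base 2 of each site, so after positions 3, 69, 78.
The ApaI site (GGGCCC) starts at position 58.
ApaI cuts after base 5 of each site (before the last base), so after position 62.
Combined cut positions: 3, 62, 69, 78.
Linear molecule, 4 cuts → 5 fragments:
  1–3 → 3 bp
  4–62 → 59 bp
  63–69 → 7 bp
  70–78 → 9 bp
  79–101 → 23 bp
Sorted largest to smallest: 59, 23, 9, 7, 3 bp.

59, 23, 9, 7, 3 bp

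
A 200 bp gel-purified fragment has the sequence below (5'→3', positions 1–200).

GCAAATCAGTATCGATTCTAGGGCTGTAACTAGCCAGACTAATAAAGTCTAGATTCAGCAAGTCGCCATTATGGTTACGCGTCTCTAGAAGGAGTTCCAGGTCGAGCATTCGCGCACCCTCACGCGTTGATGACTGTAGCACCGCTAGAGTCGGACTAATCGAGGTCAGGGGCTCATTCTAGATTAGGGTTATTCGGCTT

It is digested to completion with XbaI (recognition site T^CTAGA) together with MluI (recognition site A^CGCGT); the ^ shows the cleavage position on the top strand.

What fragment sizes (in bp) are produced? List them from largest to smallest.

56, 48, 38, 29, 22, 7 bp

XbaI sites (TCTAGA) start at positions 48, 84, 178.
XbaI cuts after the first base of each site, so after positions 48, 84, 178.
MluI sites (ACGCGT) start at positions 77, 122.
MluI cuts after the first base of each site, so after positions 77, 122.
Combined cut positions: 48, 77, 84, 122, 178.
Linear molecule, 5 cuts → 6 fragments:
  1–48 → 48 bp
  49–77 → 29 bp
  78–84 → 7 bp
  85–122 → 38 bp
  123–178 → 56 bp
  179–200 → 22 bp
Sorted largest to smallest: 56, 48, 38, 29, 22, 7 bp.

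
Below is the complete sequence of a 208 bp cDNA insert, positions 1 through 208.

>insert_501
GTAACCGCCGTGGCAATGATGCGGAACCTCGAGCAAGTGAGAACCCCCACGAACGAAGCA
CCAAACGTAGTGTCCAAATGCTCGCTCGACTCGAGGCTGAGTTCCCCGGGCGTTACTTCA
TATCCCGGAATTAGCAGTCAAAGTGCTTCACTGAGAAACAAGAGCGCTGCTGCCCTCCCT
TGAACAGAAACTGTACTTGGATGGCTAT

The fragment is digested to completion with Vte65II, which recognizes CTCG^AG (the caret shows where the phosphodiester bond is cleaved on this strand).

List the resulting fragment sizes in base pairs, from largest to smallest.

115, 62, 31 bp

Vte65II sites (CTCGAG) start at positions 28, 90.
Vte65II cuts after base 4 of each site, so after positions 31, 93.
Linear molecule, 2 cuts → 3 fragments:
  1–31 → 31 bp
  32–93 → 62 bp
  94–208 → 115 bp
Sorted largest to smallest: 115, 62, 31 bp.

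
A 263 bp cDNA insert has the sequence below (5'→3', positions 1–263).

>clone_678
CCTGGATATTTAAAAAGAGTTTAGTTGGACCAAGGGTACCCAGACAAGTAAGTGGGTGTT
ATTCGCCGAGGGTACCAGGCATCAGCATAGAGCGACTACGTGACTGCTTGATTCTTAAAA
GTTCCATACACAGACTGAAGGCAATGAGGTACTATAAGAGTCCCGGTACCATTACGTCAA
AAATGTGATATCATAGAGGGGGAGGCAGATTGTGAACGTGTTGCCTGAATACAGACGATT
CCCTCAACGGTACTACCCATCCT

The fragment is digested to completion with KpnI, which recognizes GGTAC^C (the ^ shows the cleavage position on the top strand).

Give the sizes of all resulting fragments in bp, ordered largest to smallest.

94, 94, 39, 36 bp

KpnI sites (GGTACC) start at positions 35, 71, 165.
KpnI cuts after base 5 of each site (before the last base), so after positions 39, 75, 169.
Linear molecule, 3 cuts → 4 fragments:
  1–39 → 39 bp
  40–75 → 36 bp
  76–169 → 94 bp
  170–263 → 94 bp
Sorted largest to smallest: 94, 94, 39, 36 bp.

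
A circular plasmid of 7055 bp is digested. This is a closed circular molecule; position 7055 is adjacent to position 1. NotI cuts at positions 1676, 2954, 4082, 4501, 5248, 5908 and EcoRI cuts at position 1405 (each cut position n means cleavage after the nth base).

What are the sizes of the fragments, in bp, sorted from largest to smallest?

2552, 1278, 1128, 747, 660, 419, 271 bp

Combined cut positions (sorted): 1405, 1676, 2954, 4082, 4501, 5248, 5908.
Circular molecule, 7 cuts → 7 fragments:
  1676 − 1405 = 271 bp
  2954 − 1676 = 1278 bp
  4082 − 2954 = 1128 bp
  4501 − 4082 = 419 bp
  5248 − 4501 = 747 bp
  5908 − 5248 = 660 bp
  wrap: 7055 − 5908 + 1405 = 2552 bp
Sorted largest to smallest: 2552, 1278, 1128, 747, 660, 419, 271 bp.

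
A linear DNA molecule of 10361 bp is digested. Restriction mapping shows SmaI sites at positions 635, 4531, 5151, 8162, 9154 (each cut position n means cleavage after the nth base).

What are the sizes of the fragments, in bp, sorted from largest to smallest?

Linear molecule, 5 cuts → 6 fragments:
  635 − 0 = 635 bp
  4531 − 635 = 3896 bp
  5151 − 4531 = 620 bp
  8162 − 5151 = 3011 bp
  9154 − 8162 = 992 bp
  10361 − 9154 = 1207 bp
Sorted largest to smallest: 3896, 3011, 1207, 992, 635, 620 bp.

3896, 3011, 1207, 992, 635, 620 bp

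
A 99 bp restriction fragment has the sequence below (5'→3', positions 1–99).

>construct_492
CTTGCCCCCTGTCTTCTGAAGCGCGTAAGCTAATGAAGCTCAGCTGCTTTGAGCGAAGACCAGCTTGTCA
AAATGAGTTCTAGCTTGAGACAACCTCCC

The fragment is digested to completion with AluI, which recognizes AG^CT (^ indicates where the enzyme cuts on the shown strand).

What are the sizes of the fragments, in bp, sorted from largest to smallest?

29, 20, 20, 16, 9, 5 bp

AluI sites (AGCT) start at positions 28, 37, 42, 62, 82.
AluI cuts after base 2 of each site, so after positions 29, 38, 43, 63, 83.
Linear molecule, 5 cuts → 6 fragments:
  1–29 → 29 bp
  30–38 → 9 bp
  39–43 → 5 bp
  44–63 → 20 bp
  64–83 → 20 bp
  84–99 → 16 bp
Sorted largest to smallest: 29, 20, 20, 16, 9, 5 bp.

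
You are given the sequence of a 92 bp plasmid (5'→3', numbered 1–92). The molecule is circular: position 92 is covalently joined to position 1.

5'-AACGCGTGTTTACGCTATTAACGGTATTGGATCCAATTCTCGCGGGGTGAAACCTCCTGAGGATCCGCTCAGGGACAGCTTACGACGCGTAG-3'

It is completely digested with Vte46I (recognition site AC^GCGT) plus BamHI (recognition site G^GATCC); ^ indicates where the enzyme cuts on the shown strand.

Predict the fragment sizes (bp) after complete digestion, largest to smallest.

32, 26, 25, 9 bp

Vte46I sites (ACGCGT) start at positions 2, 85.
Vte46I cuts after base 2 of each site, so after positions 3, 86.
BamHI sites (GGATCC) start at positions 29, 61.
BamHI cuts after the first base of each site, so after positions 29, 61.
Combined cut positions: 3, 29, 61, 86.
Circular molecule, 4 cuts → 4 fragments:
  4–29 → 26 bp
  30–61 → 32 bp
  62–86 → 25 bp
  87–92 then 1–3 → 6 + 3 = 9 bp
Sorted largest to smallest: 32, 26, 25, 9 bp.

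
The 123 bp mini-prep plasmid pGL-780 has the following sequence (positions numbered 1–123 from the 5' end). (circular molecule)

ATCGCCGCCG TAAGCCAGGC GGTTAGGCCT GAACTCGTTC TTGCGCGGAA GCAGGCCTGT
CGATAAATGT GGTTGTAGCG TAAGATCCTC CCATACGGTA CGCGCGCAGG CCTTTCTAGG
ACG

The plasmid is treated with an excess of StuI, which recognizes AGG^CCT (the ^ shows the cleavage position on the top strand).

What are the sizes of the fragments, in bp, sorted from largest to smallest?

StuI sites (AGGCCT) start at positions 25, 53, 108.
StuI cuts after base 3 of each site, so after positions 27, 55, 110.
Circular molecule, 3 cuts → 3 fragments:
  28–55 → 28 bp
  56–110 → 55 bp
  111–123 then 1–27 → 13 + 27 = 40 bp
Sorted largest to smallest: 55, 40, 28 bp.

55, 40, 28 bp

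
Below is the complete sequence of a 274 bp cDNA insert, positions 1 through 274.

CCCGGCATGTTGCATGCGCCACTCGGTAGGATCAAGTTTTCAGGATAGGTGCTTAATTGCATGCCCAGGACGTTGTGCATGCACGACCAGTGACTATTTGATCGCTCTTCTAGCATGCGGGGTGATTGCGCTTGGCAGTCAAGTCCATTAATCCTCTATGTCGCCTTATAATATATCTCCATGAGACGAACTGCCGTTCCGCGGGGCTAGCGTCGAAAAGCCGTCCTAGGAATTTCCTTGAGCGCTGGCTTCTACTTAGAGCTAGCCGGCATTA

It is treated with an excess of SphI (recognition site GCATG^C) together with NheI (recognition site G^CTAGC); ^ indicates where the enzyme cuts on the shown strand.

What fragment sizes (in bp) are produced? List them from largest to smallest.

SphI sites (GCATGC) start at positions 12, 59, 77, 113.
SphI cuts after base 5 of each site (before the last base), so after positions 16, 63, 81, 117.
NheI sites (GCTAGC) start at positions 206, 261.
NheI cuts after the first base of each site, so after positions 206, 261.
Combined cut positions: 16, 63, 81, 117, 206, 261.
Linear molecule, 6 cuts → 7 fragments:
  1–16 → 16 bp
  17–63 → 47 bp
  64–81 → 18 bp
  82–117 → 36 bp
  118–206 → 89 bp
  207–261 → 55 bp
  262–274 → 13 bp
Sorted largest to smallest: 89, 55, 47, 36, 18, 16, 13 bp.

89, 55, 47, 36, 18, 16, 13 bp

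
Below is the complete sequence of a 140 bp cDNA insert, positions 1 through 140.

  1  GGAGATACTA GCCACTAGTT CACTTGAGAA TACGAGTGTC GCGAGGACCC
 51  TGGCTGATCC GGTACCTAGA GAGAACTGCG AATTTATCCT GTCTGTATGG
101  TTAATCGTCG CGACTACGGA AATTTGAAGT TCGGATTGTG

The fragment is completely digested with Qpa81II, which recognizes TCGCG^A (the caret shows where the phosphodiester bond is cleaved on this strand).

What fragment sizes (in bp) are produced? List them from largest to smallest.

69, 43, 28 bp

Qpa81II sites (TCGCGA) start at positions 39, 108.
Qpa81II cuts after base 5 of each site (before the last base), so after positions 43, 112.
Linear molecule, 2 cuts → 3 fragments:
  1–43 → 43 bp
  44–112 → 69 bp
  113–140 → 28 bp
Sorted largest to smallest: 69, 43, 28 bp.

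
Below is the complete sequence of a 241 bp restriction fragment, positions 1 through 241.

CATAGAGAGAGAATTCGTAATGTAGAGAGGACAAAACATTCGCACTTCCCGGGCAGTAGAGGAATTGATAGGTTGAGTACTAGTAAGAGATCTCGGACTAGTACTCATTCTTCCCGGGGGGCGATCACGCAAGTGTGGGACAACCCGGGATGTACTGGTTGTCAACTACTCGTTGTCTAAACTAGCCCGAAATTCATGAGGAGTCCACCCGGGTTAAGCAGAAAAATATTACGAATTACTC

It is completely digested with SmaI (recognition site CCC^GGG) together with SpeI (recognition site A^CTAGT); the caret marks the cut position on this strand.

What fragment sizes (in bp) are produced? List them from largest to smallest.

SmaI sites (CCCGGG) start at positions 48, 113, 144, 208.
SmaI cuts after base 3 of each site, so after positions 50, 115, 146, 210.
SpeI sites (ACTAGT) start at positions 79, 97.
SpeI cuts after the first base of each site, so after positions 79, 97.
Combined cut positions: 50, 79, 97, 115, 146, 210.
Linear molecule, 6 cuts → 7 fragments:
  1–50 → 50 bp
  51–79 → 29 bp
  80–97 → 18 bp
  98–115 → 18 bp
  116–146 → 31 bp
  147–210 → 64 bp
  211–241 → 31 bp
Sorted largest to smallest: 64, 50, 31, 31, 29, 18, 18 bp.

64, 50, 31, 31, 29, 18, 18 bp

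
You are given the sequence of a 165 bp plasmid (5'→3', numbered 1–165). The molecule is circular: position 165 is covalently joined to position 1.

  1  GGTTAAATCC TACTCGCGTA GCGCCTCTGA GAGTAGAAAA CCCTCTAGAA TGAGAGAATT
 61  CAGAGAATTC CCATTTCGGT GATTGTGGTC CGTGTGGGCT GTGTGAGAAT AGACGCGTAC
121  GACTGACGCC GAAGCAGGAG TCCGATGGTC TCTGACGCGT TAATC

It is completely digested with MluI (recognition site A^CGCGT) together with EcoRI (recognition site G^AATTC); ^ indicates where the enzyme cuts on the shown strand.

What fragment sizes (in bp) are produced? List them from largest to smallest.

66, 48, 42, 9 bp

MluI sites (ACGCGT) start at positions 113, 155.
MluI cuts after the first base of each site, so after positions 113, 155.
EcoRI sites (GAATTC) start at positions 56, 65.
EcoRI cuts after the first base of each site, so after positions 56, 65.
Combined cut positions: 56, 65, 113, 155.
Circular molecule, 4 cuts → 4 fragments:
  57–65 → 9 bp
  66–113 → 48 bp
  114–155 → 42 bp
  156–165 then 1–56 → 10 + 56 = 66 bp
Sorted largest to smallest: 66, 48, 42, 9 bp.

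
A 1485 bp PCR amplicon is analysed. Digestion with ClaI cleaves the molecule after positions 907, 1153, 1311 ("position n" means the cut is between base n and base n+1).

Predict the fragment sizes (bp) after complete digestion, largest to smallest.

907, 246, 174, 158 bp

Linear molecule, 3 cuts → 4 fragments:
  907 − 0 = 907 bp
  1153 − 907 = 246 bp
  1311 − 1153 = 158 bp
  1485 − 1311 = 174 bp
Sorted largest to smallest: 907, 246, 174, 158 bp.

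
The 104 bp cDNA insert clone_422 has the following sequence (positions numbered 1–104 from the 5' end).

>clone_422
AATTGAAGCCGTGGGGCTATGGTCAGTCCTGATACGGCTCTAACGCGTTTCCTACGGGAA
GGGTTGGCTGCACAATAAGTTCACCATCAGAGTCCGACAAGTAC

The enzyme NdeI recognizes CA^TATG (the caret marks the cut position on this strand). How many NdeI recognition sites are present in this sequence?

0

No occurrence of CATATG is present in the sequence.
NdeI does not cut: 0 sites.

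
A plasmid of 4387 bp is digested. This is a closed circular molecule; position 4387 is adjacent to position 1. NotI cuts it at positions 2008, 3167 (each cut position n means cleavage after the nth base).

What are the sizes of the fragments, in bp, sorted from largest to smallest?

3228, 1159 bp

Circular molecule, 2 cuts → 2 fragments:
  3167 − 2008 = 1159 bp
  wrap: 4387 − 3167 + 2008 = 3228 bp
Sorted largest to smallest: 3228, 1159 bp.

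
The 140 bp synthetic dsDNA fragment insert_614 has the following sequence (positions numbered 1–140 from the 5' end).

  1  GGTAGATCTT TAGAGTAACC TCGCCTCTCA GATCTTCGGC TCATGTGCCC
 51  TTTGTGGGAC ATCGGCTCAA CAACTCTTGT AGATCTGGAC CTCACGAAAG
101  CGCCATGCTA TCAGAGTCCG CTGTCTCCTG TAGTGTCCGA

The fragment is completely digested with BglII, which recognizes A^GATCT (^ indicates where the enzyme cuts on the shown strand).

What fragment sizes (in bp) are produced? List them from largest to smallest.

BglII sites (AGATCT) start at positions 4, 30, 81.
BglII cuts after the first base of each site, so after positions 4, 30, 81.
Linear molecule, 3 cuts → 4 fragments:
  1–4 → 4 bp
  5–30 → 26 bp
  31–81 → 51 bp
  82–140 → 59 bp
Sorted largest to smallest: 59, 51, 26, 4 bp.

59, 51, 26, 4 bp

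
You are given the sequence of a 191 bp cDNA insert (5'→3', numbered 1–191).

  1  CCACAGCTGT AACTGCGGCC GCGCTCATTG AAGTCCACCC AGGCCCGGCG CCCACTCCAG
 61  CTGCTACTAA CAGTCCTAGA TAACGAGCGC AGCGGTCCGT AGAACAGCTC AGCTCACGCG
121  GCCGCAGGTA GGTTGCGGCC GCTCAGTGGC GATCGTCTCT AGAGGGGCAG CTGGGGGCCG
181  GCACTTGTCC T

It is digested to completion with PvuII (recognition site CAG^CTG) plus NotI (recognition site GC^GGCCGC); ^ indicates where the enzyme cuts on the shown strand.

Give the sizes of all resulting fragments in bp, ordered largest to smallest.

PvuII sites (CAGCTG) start at positions 4, 58, 168.
PvuII cuts after base 3 of each site, so after positions 6, 60, 170.
NotI sites (GCGGCCGC) start at positions 15, 118, 135.
NotI cuts after base 2 of each site, so after positions 16, 119, 136.
Combined cut positions: 6, 16, 60, 119, 136, 170.
Linear molecule, 6 cuts → 7 fragments:
  1–6 → 6 bp
  7–16 → 10 bp
  17–60 → 44 bp
  61–119 → 59 bp
  120–136 → 17 bp
  137–170 → 34 bp
  171–191 → 21 bp
Sorted largest to smallest: 59, 44, 34, 21, 17, 10, 6 bp.

59, 44, 34, 21, 17, 10, 6 bp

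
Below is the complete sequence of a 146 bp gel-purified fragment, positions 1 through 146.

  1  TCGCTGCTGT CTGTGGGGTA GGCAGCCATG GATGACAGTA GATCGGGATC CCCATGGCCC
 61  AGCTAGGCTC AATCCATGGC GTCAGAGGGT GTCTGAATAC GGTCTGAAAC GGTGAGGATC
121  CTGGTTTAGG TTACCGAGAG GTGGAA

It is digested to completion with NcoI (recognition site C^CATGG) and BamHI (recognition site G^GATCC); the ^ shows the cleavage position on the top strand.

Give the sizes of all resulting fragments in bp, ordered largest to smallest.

42, 30, 26, 22, 20, 6 bp

NcoI sites (CCATGG) start at positions 26, 52, 74.
NcoI cuts after the first base of each site, so after positions 26, 52, 74.
BamHI sites (GGATCC) start at positions 46, 116.
BamHI cuts after the first base of each site, so after positions 46, 116.
Combined cut positions: 26, 46, 52, 74, 116.
Linear molecule, 5 cuts → 6 fragments:
  1–26 → 26 bp
  27–46 → 20 bp
  47–52 → 6 bp
  53–74 → 22 bp
  75–116 → 42 bp
  117–146 → 30 bp
Sorted largest to smallest: 42, 30, 26, 22, 20, 6 bp.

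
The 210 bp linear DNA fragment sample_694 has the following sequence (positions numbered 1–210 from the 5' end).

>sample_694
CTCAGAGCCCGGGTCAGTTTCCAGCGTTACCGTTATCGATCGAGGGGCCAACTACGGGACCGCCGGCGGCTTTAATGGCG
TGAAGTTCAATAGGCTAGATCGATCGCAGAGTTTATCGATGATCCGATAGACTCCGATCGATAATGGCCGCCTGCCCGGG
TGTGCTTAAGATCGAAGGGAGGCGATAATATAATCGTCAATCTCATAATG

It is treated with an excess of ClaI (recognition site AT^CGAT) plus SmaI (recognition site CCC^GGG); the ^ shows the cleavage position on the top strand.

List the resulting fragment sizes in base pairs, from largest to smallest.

ClaI sites (ATCGAT) start at positions 35, 99, 115, 137.
ClaI cuts after base 2 of each site, so after positions 36, 100, 116, 138.
SmaI sites (CCCGGG) start at positions 8, 155.
SmaI cuts after base 3 of each site, so after positions 10, 157.
Combined cut positions: 10, 36, 100, 116, 138, 157.
Linear molecule, 6 cuts → 7 fragments:
  1–10 → 10 bp
  11–36 → 26 bp
  37–100 → 64 bp
  101–116 → 16 bp
  117–138 → 22 bp
  139–157 → 19 bp
  158–210 → 53 bp
Sorted largest to smallest: 64, 53, 26, 22, 19, 16, 10 bp.

64, 53, 26, 22, 19, 16, 10 bp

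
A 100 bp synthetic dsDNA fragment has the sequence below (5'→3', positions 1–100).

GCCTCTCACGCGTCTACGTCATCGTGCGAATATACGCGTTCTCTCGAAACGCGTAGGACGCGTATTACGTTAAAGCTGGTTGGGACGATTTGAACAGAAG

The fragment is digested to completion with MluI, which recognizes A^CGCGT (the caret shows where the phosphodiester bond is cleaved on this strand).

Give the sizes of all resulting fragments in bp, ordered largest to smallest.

MluI sites (ACGCGT) start at positions 8, 34, 49, 58.
MluI cuts after the first base of each site, so after positions 8, 34, 49, 58.
Linear molecule, 4 cuts → 5 fragments:
  1–8 → 8 bp
  9–34 → 26 bp
  35–49 → 15 bp
  50–58 → 9 bp
  59–100 → 42 bp
Sorted largest to smallest: 42, 26, 15, 9, 8 bp.

42, 26, 15, 9, 8 bp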